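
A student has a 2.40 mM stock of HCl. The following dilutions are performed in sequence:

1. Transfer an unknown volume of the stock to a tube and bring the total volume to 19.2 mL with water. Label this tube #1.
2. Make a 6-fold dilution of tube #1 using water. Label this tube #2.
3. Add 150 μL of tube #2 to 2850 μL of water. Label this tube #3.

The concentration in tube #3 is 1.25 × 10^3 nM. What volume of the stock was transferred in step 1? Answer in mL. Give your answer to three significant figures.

1.20 mL

Step 1: v brought to 19.2 mL → factor = 19.2 mL/v
Step 2: 6-fold → factor 6
Step 3: 150 μL + 2850 μL = 3000 μL total → factor 3000/150 = 20
Product of known-step factors = 120
Overall factor = 2.40 mM / (1.25 × 10^3 nM) = 1920
Step-1 factor = 1920 / 120 = 16
v = 19.2 mL / 16 = 1.20 mL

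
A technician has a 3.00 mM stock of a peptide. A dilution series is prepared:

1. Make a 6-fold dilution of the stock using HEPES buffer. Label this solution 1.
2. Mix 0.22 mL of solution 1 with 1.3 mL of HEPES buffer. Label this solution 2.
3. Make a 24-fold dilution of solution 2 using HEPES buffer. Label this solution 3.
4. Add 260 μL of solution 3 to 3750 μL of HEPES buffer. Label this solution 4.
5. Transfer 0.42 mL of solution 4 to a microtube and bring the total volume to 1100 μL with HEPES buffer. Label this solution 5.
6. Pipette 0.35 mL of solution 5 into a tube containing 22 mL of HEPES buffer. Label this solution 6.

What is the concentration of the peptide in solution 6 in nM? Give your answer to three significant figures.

1.17 nM

Step 1: 6-fold → factor 6
Step 2: 0.22 mL + 1.3 mL = 1.52 mL total → factor 1.52/0.22 = 6.9091
Step 3: 24-fold → factor 24
Step 4: 260 μL + 3750 μL = 4010 μL total → factor 4010/260 = 15.423
Step 5: 0.42 mL brought to 1100 μL → factor 1.1/0.42 = 2.619
Step 6: 0.35 mL + 22 mL = 22.35 mL total → factor 22.35/0.35 = 63.857
Overall dilution factor = 6 × 6.9091 × 24 × 15.423 × 2.619 × 63.857 = 2.5663 × 10^6
Final = 3.00 mM / 2.5663 × 10^6 = 1.169 × 10^-6 mM = 1.17 nM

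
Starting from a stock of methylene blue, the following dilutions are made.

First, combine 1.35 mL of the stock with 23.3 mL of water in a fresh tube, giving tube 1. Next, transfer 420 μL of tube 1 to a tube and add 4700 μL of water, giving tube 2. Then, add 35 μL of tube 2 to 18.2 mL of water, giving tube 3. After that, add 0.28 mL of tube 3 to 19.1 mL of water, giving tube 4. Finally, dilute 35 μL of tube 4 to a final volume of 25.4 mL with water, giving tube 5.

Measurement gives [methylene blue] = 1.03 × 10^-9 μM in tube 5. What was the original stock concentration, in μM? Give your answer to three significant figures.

6.00 μM

Step 1: 1.35 mL + 23.3 mL = 24.65 mL total → factor 24.65/1.35 = 18.259
Step 2: 420 μL + 4700 μL = 5120 μL total → factor 5120/420 = 12.19
Step 3: 35 μL + 18.2 mL = 18235 μL total → factor 18235/35 = 521
Step 4: 0.28 mL + 19.1 mL = 19.38 mL total → factor 19.38/0.28 = 69.214
Step 5: 35 μL brought to 25.4 mL → factor 25400/35 = 725.71
Overall dilution factor = 18.259 × 12.19 × 521 × 69.214 × 725.71 = 5.8251 × 10^9
Stock = 1.03 × 10^-9 μM × 5.8251 × 10^9 = 6.00 μM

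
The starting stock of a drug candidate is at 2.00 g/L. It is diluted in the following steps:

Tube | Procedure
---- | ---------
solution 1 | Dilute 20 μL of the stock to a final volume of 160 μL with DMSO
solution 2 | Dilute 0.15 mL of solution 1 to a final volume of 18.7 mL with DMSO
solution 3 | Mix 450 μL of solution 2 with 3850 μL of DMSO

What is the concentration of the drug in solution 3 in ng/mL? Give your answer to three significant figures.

Step 1: 20 μL brought to 160 μL → factor 160/20 = 8
Step 2: 0.15 mL brought to 18.7 mL → factor 18.7/0.15 = 124.67
Step 3: 450 μL + 3850 μL = 4300 μL total → factor 4300/450 = 9.5556
Overall dilution factor = 8 × 124.67 × 9.5556 = 9530.1
Final = 2.00 g/L / 9530.1 = 0.0002099 g/L = 210 ng/mL

210 ng/mL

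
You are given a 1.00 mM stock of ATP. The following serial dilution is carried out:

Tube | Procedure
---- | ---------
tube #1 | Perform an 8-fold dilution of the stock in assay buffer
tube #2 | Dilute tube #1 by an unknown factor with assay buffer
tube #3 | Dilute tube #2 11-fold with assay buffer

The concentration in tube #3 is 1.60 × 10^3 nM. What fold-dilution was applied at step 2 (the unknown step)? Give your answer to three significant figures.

Step 1: 8-fold → factor 8
Step 2: unknown factor x
Step 3: 11-fold → factor 11
Product of known-step factors = 88
Overall factor = 1.00 mM / (1.60 × 10^3 nM) = 625
x = 625 / 88 = 7.10

7.10-fold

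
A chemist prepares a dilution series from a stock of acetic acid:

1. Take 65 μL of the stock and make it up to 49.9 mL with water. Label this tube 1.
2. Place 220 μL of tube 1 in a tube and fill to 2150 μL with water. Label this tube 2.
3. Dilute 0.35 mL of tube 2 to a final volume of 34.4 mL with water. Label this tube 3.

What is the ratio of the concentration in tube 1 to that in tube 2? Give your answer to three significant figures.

9.77

Step 1: 65 μL brought to 49.9 mL → factor 49900/65 = 767.69
Step 2: 220 μL brought to 2150 μL → factor 2150/220 = 9.7727
Dilution factor to tube 1 = 767.69; to tube 2 = 7502.4
[tube 1]/[tube 2] = (factor to tube 2)/(factor to tube 1) = 7502.4/767.69 = 9.77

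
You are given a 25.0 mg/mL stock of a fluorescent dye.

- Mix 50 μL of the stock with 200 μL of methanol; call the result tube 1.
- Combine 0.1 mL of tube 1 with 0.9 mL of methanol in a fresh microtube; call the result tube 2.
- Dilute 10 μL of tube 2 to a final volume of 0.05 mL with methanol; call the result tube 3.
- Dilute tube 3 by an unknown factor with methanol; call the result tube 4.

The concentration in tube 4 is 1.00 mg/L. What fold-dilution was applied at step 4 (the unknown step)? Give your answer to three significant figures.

100-fold

Step 1: 50 μL + 200 μL = 250 μL total → factor 250/50 = 5
Step 2: 0.1 mL + 0.9 mL = 1 mL total → factor 1/0.1 = 10
Step 3: 10 μL brought to 0.05 mL → factor 50/10 = 5
Step 4: unknown factor x
Product of known-step factors = 250
Overall factor = 25.0 mg/mL / (1.00 mg/L) = 25000
x = 25000 / 250 = 100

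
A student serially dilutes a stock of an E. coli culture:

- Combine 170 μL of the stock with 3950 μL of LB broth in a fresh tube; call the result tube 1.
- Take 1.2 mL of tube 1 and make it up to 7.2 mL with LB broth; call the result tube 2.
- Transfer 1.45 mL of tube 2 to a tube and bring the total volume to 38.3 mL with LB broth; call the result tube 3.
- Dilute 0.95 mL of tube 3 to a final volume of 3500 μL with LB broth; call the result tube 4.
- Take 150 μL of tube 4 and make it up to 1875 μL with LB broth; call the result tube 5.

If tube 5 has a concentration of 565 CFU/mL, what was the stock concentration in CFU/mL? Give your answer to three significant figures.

9.99 × 10^7 CFU/mL

Step 1: 170 μL + 3950 μL = 4120 μL total → factor 4120/170 = 24.235
Step 2: 1.2 mL brought to 7.2 mL → factor 7.2/1.2 = 6
Step 3: 1.45 mL brought to 38.3 mL → factor 38.3/1.45 = 26.414
Step 4: 0.95 mL brought to 3500 μL → factor 3.5/0.95 = 3.6842
Step 5: 150 μL brought to 1875 μL → factor 1875/150 = 12.5
Overall dilution factor = 24.235 × 6 × 26.414 × 3.6842 × 12.5 = 1.7688 × 10^5
Stock = 565 CFU/mL × 1.7688 × 10^5 = 9.99 × 10^7 CFU/mL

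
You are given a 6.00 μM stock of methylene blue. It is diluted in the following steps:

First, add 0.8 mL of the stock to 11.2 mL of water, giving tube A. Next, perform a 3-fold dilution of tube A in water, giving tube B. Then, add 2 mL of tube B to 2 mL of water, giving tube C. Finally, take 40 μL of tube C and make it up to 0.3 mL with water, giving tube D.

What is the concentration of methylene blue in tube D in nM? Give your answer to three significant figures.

Step 1: 0.8 mL + 11.2 mL = 12 mL total → factor 12/0.8 = 15
Step 2: 3-fold → factor 3
Step 3: 2 mL + 2 mL = 4 mL total → factor 4/2 = 2
Step 4: 40 μL brought to 0.3 mL → factor 300/40 = 7.5
Overall dilution factor = 15 × 3 × 2 × 7.5 = 675
Final = 6.00 μM / 675 = 0.008889 μM = 8.89 nM

8.89 nM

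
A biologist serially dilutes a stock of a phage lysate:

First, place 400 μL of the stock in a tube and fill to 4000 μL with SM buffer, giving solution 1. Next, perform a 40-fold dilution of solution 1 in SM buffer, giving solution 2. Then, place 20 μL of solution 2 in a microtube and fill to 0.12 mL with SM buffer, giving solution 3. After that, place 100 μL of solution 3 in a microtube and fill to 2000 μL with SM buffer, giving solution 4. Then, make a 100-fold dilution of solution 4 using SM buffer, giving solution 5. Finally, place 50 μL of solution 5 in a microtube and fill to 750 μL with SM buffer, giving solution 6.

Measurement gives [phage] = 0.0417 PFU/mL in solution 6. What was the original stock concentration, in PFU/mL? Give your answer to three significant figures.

3.00 × 10^6 PFU/mL

Step 1: 400 μL brought to 4000 μL → factor 4000/400 = 10
Step 2: 40-fold → factor 40
Step 3: 20 μL brought to 0.12 mL → factor 120/20 = 6
Step 4: 100 μL brought to 2000 μL → factor 2000/100 = 20
Step 5: 100-fold → factor 100
Step 6: 50 μL brought to 750 μL → factor 750/50 = 15
Overall dilution factor = 10 × 40 × 6 × 20 × 100 × 15 = 7.2 × 10^7
Stock = 0.0417 PFU/mL × 7.2 × 10^7 = 3.00 × 10^6 PFU/mL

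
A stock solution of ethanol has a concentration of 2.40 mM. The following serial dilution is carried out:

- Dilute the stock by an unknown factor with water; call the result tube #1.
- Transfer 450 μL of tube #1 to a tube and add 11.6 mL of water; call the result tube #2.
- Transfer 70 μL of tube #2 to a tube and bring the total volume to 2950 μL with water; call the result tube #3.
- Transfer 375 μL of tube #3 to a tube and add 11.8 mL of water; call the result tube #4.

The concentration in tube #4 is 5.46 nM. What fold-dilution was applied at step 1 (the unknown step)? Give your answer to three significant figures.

12.0-fold

Step 1: unknown factor x
Step 2: 450 μL + 11.6 mL = 12050 μL total → factor 12050/450 = 26.778
Step 3: 70 μL brought to 2950 μL → factor 2950/70 = 42.143
Step 4: 375 μL + 11.8 mL = 12175 μL total → factor 12175/375 = 32.467
Product of known-step factors = 36638
Overall factor = 2.40 mM / (5.46 nM) = 4.3956 × 10^5
x = 4.3956 × 10^5 / 36638 = 12.0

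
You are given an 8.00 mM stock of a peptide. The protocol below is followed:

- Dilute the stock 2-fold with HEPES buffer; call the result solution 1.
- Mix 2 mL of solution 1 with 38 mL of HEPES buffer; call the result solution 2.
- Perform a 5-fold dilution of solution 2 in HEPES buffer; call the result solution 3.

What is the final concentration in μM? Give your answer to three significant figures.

40.0 μM

Step 1: 2-fold → factor 2
Step 2: 2 mL + 38 mL = 40 mL total → factor 40/2 = 20
Step 3: 5-fold → factor 5
Overall dilution factor = 2 × 20 × 5 = 200
Final = 8.00 mM / 200 = 0.04000 mM = 40.0 μM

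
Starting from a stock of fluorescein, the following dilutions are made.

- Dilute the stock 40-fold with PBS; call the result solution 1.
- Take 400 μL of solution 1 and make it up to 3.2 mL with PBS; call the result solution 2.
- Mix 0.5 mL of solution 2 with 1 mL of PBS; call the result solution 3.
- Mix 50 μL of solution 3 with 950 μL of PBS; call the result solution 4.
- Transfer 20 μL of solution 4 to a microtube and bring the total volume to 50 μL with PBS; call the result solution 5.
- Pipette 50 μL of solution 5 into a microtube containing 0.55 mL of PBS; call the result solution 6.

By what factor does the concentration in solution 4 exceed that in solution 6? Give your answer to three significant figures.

Step 1: 40-fold → factor 40
Step 2: 400 μL brought to 3.2 mL → factor 3200/400 = 8
Step 3: 0.5 mL + 1 mL = 1.5 mL total → factor 1.5/0.5 = 3
Step 4: 50 μL + 950 μL = 1000 μL total → factor 1000/50 = 20
Step 5: 20 μL brought to 50 μL → factor 50/20 = 2.5
Step 6: 50 μL + 0.55 mL = 600 μL total → factor 600/50 = 12
Dilution factor to solution 4 = 19200; to solution 6 = 5.76 × 10^5
[solution 4]/[solution 6] = (factor to solution 6)/(factor to solution 4) = 5.76 × 10^5/19200 = 30.0

30.0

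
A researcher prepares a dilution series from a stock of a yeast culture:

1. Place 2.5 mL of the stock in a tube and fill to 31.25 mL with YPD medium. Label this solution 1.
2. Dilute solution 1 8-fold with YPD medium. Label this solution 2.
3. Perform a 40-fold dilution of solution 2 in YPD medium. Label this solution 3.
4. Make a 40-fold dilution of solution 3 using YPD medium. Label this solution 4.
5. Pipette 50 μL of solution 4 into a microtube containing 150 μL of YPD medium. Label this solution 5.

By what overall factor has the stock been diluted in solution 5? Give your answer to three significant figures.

Step 1: 2.5 mL brought to 31.25 mL → factor 31.25/2.5 = 12.5
Step 2: 8-fold → factor 8
Step 3: 40-fold → factor 40
Step 4: 40-fold → factor 40
Step 5: 50 μL + 150 μL = 200 μL total → factor 200/50 = 4
Overall dilution factor = 12.5 × 8 × 40 × 40 × 4 = 6.4 × 10^5

6.40 × 10^5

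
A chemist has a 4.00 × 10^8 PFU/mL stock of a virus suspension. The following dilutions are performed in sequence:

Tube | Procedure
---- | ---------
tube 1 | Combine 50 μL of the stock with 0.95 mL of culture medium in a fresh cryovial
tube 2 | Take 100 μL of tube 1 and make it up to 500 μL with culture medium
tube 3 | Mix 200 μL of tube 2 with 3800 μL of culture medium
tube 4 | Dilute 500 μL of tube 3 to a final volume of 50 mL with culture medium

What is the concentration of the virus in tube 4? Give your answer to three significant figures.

2.00 × 10^3 PFU/mL

Step 1: 50 μL + 0.95 mL = 1000 μL total → factor 1000/50 = 20
Step 2: 100 μL brought to 500 μL → factor 500/100 = 5
Step 3: 200 μL + 3800 μL = 4000 μL total → factor 4000/200 = 20
Step 4: 500 μL brought to 50 mL → factor 50000/500 = 100
Overall dilution factor = 20 × 5 × 20 × 100 = 2 × 10^5
Final = 4.00 × 10^8 PFU/mL / 2 × 10^5 = 2.00 × 10^3 PFU/mL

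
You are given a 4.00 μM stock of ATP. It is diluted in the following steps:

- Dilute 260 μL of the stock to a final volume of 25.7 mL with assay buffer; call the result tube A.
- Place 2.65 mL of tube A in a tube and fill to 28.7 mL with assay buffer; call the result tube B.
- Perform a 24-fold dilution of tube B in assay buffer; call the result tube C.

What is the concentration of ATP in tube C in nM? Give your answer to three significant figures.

0.156 nM

Step 1: 260 μL brought to 25.7 mL → factor 25700/260 = 98.846
Step 2: 2.65 mL brought to 28.7 mL → factor 28.7/2.65 = 10.83
Step 3: 24-fold → factor 24
Overall dilution factor = 98.846 × 10.83 × 24 = 25693
Final = 4.00 μM / 25693 = 0.0001557 μM = 0.156 nM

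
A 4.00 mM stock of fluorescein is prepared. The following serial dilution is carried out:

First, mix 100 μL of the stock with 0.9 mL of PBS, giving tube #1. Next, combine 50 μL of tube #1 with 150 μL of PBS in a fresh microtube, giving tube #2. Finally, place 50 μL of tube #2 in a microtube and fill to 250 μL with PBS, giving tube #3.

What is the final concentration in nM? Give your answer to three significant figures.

2.00 × 10^4 nM

Step 1: 100 μL + 0.9 mL = 1000 μL total → factor 1000/100 = 10
Step 2: 50 μL + 150 μL = 200 μL total → factor 200/50 = 4
Step 3: 50 μL brought to 250 μL → factor 250/50 = 5
Overall dilution factor = 10 × 4 × 5 = 200
Final = 4.00 mM / 200 = 0.02000 mM = 2.00 × 10^4 nM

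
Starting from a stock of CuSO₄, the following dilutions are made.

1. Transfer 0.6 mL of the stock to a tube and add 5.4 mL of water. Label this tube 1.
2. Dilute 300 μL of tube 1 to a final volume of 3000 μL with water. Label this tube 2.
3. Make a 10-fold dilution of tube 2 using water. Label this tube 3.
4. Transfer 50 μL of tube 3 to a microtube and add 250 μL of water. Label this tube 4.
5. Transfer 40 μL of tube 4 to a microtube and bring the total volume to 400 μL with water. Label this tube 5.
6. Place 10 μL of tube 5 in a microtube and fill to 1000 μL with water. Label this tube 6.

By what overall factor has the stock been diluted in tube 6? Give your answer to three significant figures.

Step 1: 0.6 mL + 5.4 mL = 6 mL total → factor 6/0.6 = 10
Step 2: 300 μL brought to 3000 μL → factor 3000/300 = 10
Step 3: 10-fold → factor 10
Step 4: 50 μL + 250 μL = 300 μL total → factor 300/50 = 6
Step 5: 40 μL brought to 400 μL → factor 400/40 = 10
Step 6: 10 μL brought to 1000 μL → factor 1000/10 = 100
Overall dilution factor = 10 × 10 × 10 × 6 × 10 × 100 = 6 × 10^6

6.00 × 10^6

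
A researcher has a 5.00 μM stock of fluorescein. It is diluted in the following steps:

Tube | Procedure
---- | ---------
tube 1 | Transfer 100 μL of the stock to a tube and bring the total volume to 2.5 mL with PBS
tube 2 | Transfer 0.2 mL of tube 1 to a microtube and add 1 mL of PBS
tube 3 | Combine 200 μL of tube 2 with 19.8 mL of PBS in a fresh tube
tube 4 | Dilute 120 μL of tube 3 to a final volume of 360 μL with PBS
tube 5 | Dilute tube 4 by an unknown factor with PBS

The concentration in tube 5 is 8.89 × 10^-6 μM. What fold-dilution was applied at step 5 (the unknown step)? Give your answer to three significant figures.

12.5-fold

Step 1: 100 μL brought to 2.5 mL → factor 2500/100 = 25
Step 2: 0.2 mL + 1 mL = 1.2 mL total → factor 1.2/0.2 = 6
Step 3: 200 μL + 19.8 mL = 20000 μL total → factor 20000/200 = 100
Step 4: 120 μL brought to 360 μL → factor 360/120 = 3
Step 5: unknown factor x
Product of known-step factors = 45000
Overall factor = 5.00 μM / (8.89 × 10^-6 μM) = 5.6243 × 10^5
x = 5.6243 × 10^5 / 45000 = 12.5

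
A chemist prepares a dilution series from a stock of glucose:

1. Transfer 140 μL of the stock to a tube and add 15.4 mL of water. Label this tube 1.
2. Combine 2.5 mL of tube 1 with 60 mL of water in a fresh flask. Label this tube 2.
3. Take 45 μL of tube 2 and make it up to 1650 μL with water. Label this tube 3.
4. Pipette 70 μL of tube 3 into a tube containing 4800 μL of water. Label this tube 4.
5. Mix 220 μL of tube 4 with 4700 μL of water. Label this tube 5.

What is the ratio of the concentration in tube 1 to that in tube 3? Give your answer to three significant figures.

Step 1: 140 μL + 15.4 mL = 15540 μL total → factor 15540/140 = 111
Step 2: 2.5 mL + 60 mL = 62.5 mL total → factor 62.5/2.5 = 25
Step 3: 45 μL brought to 1650 μL → factor 1650/45 = 36.667
Dilution factor to tube 1 = 111; to tube 3 = 1.0175 × 10^5
[tube 1]/[tube 3] = (factor to tube 3)/(factor to tube 1) = 1.0175 × 10^5/111 = 917

917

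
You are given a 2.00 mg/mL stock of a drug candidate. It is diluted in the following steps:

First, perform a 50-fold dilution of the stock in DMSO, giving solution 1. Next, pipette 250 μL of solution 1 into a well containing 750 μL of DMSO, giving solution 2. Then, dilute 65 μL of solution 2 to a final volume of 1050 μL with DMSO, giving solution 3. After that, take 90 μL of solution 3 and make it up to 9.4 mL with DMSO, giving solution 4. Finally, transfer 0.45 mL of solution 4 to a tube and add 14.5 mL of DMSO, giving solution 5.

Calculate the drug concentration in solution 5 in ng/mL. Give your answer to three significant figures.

Step 1: 50-fold → factor 50
Step 2: 250 μL + 750 μL = 1000 μL total → factor 1000/250 = 4
Step 3: 65 μL brought to 1050 μL → factor 1050/65 = 16.154
Step 4: 90 μL brought to 9.4 mL → factor 9400/90 = 104.44
Step 5: 0.45 mL + 14.5 mL = 14.95 mL total → factor 14.95/0.45 = 33.222
Dilution factor through solution 5 = 50 × 4 × 16.154 × 104.44 × 33.222 = 1.121 × 10^7
[solution 5] = 2.00 mg/mL / 1.121 × 10^7 = 1.784 × 10^-7 mg/mL = 0.178 ng/mL

0.178 ng/mL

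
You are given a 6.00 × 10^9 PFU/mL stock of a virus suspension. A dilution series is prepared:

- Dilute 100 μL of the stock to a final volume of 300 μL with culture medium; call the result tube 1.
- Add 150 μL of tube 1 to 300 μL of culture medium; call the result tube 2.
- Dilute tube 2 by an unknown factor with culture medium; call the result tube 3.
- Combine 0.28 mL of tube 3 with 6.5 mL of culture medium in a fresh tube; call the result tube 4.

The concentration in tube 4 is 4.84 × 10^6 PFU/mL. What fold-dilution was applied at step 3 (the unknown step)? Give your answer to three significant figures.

5.69-fold

Step 1: 100 μL brought to 300 μL → factor 300/100 = 3
Step 2: 150 μL + 300 μL = 450 μL total → factor 450/150 = 3
Step 3: unknown factor x
Step 4: 0.28 mL + 6.5 mL = 6.78 mL total → factor 6.78/0.28 = 24.214
Product of known-step factors = 217.93
Overall factor = 6.00 × 10^9 PFU/mL / (4.84 × 10^6 PFU/mL) = 1239.7
x = 1239.7 / 217.93 = 5.69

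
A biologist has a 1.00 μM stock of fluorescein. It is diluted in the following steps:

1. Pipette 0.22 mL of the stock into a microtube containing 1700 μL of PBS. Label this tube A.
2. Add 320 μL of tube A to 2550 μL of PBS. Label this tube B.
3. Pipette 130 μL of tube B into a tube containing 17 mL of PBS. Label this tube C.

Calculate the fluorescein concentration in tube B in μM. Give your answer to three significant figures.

0.0128 μM

Step 1: 0.22 mL + 1700 μL = 1.92 mL total → factor 1.92/0.22 = 8.7273
Step 2: 320 μL + 2550 μL = 2870 μL total → factor 2870/320 = 8.9688
Dilution factor through tube B = 8.7273 × 8.9688 = 78.273
[tube B] = 1.00 μM / 78.273 = 0.0128 μM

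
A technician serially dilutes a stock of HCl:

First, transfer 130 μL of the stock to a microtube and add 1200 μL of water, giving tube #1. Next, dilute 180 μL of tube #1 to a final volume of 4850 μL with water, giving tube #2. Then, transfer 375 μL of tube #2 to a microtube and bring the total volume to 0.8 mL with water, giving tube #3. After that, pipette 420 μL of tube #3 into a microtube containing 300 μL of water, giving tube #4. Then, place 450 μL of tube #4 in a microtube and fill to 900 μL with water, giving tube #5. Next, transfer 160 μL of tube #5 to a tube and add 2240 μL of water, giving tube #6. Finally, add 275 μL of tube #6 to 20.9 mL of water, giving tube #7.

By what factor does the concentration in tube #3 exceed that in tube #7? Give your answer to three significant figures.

3.96 × 10^3

Step 1: 130 μL + 1200 μL = 1330 μL total → factor 1330/130 = 10.231
Step 2: 180 μL brought to 4850 μL → factor 4850/180 = 26.944
Step 3: 375 μL brought to 0.8 mL → factor 800/375 = 2.1333
Step 4: 420 μL + 300 μL = 720 μL total → factor 720/420 = 1.7143
Step 5: 450 μL brought to 900 μL → factor 900/450 = 2
Step 6: 160 μL + 2240 μL = 2400 μL total → factor 2400/160 = 15
Step 7: 275 μL + 20.9 mL = 21175 μL total → factor 21175/275 = 77
Dilution factor to tube #3 = 588.08; to tube #7 = 2.3288 × 10^6
[tube #3]/[tube #7] = (factor to tube #7)/(factor to tube #3) = 2.3288 × 10^6/588.08 = 3.96 × 10^3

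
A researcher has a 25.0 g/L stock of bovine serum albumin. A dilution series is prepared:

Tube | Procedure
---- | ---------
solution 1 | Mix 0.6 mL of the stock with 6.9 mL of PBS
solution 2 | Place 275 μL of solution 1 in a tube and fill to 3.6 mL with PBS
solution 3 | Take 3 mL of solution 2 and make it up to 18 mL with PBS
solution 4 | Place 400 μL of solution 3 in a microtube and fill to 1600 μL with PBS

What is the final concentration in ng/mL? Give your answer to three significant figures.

Step 1: 0.6 mL + 6.9 mL = 7.5 mL total → factor 7.5/0.6 = 12.5
Step 2: 275 μL brought to 3.6 mL → factor 3600/275 = 13.091
Step 3: 3 mL brought to 18 mL → factor 18/3 = 6
Step 4: 400 μL brought to 1600 μL → factor 1600/400 = 4
Overall dilution factor = 12.5 × 13.091 × 6 × 4 = 3927.3
Final = 25.0 g/L / 3927.3 = 0.006366 g/L = 6.37 × 10^3 ng/mL

6.37 × 10^3 ng/mL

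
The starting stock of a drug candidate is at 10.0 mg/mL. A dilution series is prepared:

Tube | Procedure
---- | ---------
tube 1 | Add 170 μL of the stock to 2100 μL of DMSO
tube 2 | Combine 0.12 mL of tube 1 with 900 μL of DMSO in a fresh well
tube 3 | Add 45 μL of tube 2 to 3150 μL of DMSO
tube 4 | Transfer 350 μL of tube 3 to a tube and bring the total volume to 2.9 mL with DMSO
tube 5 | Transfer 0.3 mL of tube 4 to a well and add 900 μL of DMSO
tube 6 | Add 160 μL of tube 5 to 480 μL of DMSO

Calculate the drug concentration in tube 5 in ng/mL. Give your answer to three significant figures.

37.4 ng/mL

Step 1: 170 μL + 2100 μL = 2270 μL total → factor 2270/170 = 13.353
Step 2: 0.12 mL + 900 μL = 1.02 mL total → factor 1.02/0.12 = 8.5
Step 3: 45 μL + 3150 μL = 3195 μL total → factor 3195/45 = 71
Step 4: 350 μL brought to 2.9 mL → factor 2900/350 = 8.2857
Step 5: 0.3 mL + 900 μL = 1.2 mL total → factor 1.2/0.3 = 4
Dilution factor through tube 5 = 13.353 × 8.5 × 71 × 8.2857 × 4 = 2.6708 × 10^5
[tube 5] = 10.0 mg/mL / 2.6708 × 10^5 = 3.744 × 10^-5 mg/mL = 37.4 ng/mL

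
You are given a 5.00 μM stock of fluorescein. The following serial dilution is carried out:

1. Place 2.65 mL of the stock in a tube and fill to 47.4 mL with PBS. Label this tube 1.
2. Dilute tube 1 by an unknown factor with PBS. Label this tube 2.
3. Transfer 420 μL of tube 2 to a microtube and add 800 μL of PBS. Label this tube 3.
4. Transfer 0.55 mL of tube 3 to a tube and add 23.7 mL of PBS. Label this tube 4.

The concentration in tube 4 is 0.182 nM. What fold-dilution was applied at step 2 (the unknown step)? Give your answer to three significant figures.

Step 1: 2.65 mL brought to 47.4 mL → factor 47.4/2.65 = 17.887
Step 2: unknown factor x
Step 3: 420 μL + 800 μL = 1220 μL total → factor 1220/420 = 2.9048
Step 4: 0.55 mL + 23.7 mL = 24.25 mL total → factor 24.25/0.55 = 44.091
Product of known-step factors = 2290.8
Overall factor = 5.00 μM / (0.182 nM) = 27473
x = 27473 / 2290.8 = 12.0

12.0-fold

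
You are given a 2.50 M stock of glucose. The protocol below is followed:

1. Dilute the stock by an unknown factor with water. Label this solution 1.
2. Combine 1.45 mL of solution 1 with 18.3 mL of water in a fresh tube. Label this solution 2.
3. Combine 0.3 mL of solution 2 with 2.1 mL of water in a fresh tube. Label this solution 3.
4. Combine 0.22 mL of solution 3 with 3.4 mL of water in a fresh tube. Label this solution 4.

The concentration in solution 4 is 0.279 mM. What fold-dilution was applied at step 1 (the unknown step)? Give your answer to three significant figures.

5.00-fold

Step 1: unknown factor x
Step 2: 1.45 mL + 18.3 mL = 19.75 mL total → factor 19.75/1.45 = 13.621
Step 3: 0.3 mL + 2.1 mL = 2.4 mL total → factor 2.4/0.3 = 8
Step 4: 0.22 mL + 3.4 mL = 3.62 mL total → factor 3.62/0.22 = 16.455
Product of known-step factors = 1793
Overall factor = 2.50 M / (0.279 mM) = 8960.6
x = 8960.6 / 1793 = 5.00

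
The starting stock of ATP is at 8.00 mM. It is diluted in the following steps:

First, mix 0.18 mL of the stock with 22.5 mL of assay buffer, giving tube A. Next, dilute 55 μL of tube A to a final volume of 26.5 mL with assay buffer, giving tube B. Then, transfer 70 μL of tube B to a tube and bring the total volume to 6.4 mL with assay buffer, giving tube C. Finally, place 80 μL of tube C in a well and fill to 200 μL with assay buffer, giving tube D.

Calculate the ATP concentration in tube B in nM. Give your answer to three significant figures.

Step 1: 0.18 mL + 22.5 mL = 22.68 mL total → factor 22.68/0.18 = 126
Step 2: 55 μL brought to 26.5 mL → factor 26500/55 = 481.82
Dilution factor through tube B = 126 × 481.82 = 60709
[tube B] = 8.00 mM / 60709 = 0.0001318 mM = 132 nM

132 nM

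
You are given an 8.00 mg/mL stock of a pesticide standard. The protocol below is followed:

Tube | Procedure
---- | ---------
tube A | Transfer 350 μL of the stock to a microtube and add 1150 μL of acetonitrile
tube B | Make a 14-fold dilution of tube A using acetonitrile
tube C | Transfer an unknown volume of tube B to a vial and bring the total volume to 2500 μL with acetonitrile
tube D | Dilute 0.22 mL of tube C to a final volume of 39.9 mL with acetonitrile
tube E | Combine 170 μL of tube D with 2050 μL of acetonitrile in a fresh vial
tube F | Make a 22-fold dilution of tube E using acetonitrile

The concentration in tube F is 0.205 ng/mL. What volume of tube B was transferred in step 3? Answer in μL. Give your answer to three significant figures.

Step 1: 350 μL + 1150 μL = 1500 μL total → factor 1500/350 = 4.2857
Step 2: 14-fold → factor 14
Step 3: v brought to 2500 μL → factor = 2500 μL/v
Step 4: 0.22 mL brought to 39.9 mL → factor 39.9/0.22 = 181.36
Step 5: 170 μL + 2050 μL = 2220 μL total → factor 2220/170 = 13.059
Step 6: 22-fold → factor 22
Product of known-step factors = 3.1263 × 10^6
Overall factor = 8.00 mg/mL / (0.205 ng/mL) = 3.9024 × 10^7
Step-3 factor = 3.9024 × 10^7 / 3.1263 × 10^6 = 12.483
v = 2500 μL / 12.483 = 200 μL

200 μL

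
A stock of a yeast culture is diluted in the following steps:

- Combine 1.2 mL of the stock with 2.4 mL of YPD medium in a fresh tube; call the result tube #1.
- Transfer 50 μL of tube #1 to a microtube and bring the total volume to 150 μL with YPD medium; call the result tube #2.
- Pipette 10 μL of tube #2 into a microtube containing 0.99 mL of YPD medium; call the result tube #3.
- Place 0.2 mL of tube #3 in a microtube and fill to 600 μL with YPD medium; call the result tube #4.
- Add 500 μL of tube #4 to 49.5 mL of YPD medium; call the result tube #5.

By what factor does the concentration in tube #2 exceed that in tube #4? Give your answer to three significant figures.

300

Step 1: 1.2 mL + 2.4 mL = 3.6 mL total → factor 3.6/1.2 = 3
Step 2: 50 μL brought to 150 μL → factor 150/50 = 3
Step 3: 10 μL + 0.99 mL = 1000 μL total → factor 1000/10 = 100
Step 4: 0.2 mL brought to 600 μL → factor 0.6/0.2 = 3
Dilution factor to tube #2 = 9; to tube #4 = 2700
[tube #2]/[tube #4] = (factor to tube #4)/(factor to tube #2) = 2700/9 = 300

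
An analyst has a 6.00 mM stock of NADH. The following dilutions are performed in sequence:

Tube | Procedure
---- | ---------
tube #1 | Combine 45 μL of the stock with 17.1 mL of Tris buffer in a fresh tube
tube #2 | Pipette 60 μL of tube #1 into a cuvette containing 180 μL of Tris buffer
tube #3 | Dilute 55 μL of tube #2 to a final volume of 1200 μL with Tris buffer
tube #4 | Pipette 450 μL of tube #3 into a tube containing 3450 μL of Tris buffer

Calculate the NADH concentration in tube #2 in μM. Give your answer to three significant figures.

Step 1: 45 μL + 17.1 mL = 17145 μL total → factor 17145/45 = 381
Step 2: 60 μL + 180 μL = 240 μL total → factor 240/60 = 4
Dilution factor through tube #2 = 381 × 4 = 1524
[tube #2] = 6.00 mM / 1524 = 0.003937 mM = 3.94 μM

3.94 μM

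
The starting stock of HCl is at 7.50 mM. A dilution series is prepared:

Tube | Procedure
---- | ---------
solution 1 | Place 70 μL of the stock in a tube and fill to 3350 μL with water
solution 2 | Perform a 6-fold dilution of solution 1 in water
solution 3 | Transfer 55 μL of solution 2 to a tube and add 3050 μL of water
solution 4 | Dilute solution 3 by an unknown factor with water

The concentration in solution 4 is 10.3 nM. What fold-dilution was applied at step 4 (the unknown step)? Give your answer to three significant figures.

Step 1: 70 μL brought to 3350 μL → factor 3350/70 = 47.857
Step 2: 6-fold → factor 6
Step 3: 55 μL + 3050 μL = 3105 μL total → factor 3105/55 = 56.455
Step 4: unknown factor x
Product of known-step factors = 16211
Overall factor = 7.50 mM / (10.3 nM) = 7.2816 × 10^5
x = 7.2816 × 10^5 / 16211 = 44.9

44.9-fold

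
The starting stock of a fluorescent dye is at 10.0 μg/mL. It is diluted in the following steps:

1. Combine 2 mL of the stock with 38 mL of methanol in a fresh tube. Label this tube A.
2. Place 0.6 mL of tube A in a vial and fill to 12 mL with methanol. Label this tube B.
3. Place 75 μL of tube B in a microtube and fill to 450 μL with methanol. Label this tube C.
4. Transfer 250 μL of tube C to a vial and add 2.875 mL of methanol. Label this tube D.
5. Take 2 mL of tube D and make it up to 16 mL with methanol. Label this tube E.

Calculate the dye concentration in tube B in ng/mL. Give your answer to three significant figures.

25.0 ng/mL

Step 1: 2 mL + 38 mL = 40 mL total → factor 40/2 = 20
Step 2: 0.6 mL brought to 12 mL → factor 12/0.6 = 20
Dilution factor through tube B = 20 × 20 = 400
[tube B] = 10.0 μg/mL / 400 = 0.02500 μg/mL = 25.0 ng/mL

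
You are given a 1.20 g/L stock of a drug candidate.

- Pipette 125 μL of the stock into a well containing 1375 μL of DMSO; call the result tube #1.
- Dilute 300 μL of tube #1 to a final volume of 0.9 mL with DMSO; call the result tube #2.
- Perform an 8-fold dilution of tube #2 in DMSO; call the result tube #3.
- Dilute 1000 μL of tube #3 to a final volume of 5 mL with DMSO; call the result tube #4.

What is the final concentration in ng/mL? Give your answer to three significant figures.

833 ng/mL

Step 1: 125 μL + 1375 μL = 1500 μL total → factor 1500/125 = 12
Step 2: 300 μL brought to 0.9 mL → factor 900/300 = 3
Step 3: 8-fold → factor 8
Step 4: 1000 μL brought to 5 mL → factor 5000/1000 = 5
Overall dilution factor = 12 × 3 × 8 × 5 = 1440
Final = 1.20 g/L / 1440 = 0.0008333 g/L = 833 ng/mL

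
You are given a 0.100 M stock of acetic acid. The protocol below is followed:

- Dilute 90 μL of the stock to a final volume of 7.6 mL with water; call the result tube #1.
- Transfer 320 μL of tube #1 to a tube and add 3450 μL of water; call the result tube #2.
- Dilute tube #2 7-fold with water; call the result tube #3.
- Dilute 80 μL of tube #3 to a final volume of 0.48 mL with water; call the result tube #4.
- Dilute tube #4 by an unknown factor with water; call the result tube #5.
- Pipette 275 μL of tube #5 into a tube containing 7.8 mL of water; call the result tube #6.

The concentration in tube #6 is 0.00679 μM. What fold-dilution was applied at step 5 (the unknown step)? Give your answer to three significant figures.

12.0-fold

Step 1: 90 μL brought to 7.6 mL → factor 7600/90 = 84.444
Step 2: 320 μL + 3450 μL = 3770 μL total → factor 3770/320 = 11.781
Step 3: 7-fold → factor 7
Step 4: 80 μL brought to 0.48 mL → factor 480/80 = 6
Step 5: unknown factor x
Step 6: 275 μL + 7.8 mL = 8075 μL total → factor 8075/275 = 29.364
Product of known-step factors = 1.2269 × 10^6
Overall factor = 0.100 M / (0.00679 μM) = 1.4728 × 10^7
x = 1.4728 × 10^7 / 1.2269 × 10^6 = 12.0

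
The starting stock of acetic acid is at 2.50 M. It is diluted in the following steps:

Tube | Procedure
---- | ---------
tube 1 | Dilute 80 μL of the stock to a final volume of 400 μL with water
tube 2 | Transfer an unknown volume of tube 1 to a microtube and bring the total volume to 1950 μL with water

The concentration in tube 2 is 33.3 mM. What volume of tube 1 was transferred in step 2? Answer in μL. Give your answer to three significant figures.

Step 1: 80 μL brought to 400 μL → factor 400/80 = 5
Step 2: v brought to 1950 μL → factor = 1950 μL/v
Product of known-step factors = 5
Overall factor = 2.50 M / (33.3 mM) = 75.075
Step-2 factor = 75.075 / 5 = 15.015
v = 1950 μL / 15.015 = 130 μL

130 μL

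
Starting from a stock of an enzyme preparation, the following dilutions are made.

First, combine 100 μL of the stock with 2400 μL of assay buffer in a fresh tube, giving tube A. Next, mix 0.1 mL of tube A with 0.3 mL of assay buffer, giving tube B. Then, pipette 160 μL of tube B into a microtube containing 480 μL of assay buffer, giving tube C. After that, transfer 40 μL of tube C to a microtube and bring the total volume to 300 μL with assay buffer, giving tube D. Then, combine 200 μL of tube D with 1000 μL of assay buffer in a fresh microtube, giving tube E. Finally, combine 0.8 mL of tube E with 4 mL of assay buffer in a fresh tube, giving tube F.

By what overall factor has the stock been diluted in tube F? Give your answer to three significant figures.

Step 1: 100 μL + 2400 μL = 2500 μL total → factor 2500/100 = 25
Step 2: 0.1 mL + 0.3 mL = 0.4 mL total → factor 0.4/0.1 = 4
Step 3: 160 μL + 480 μL = 640 μL total → factor 640/160 = 4
Step 4: 40 μL brought to 300 μL → factor 300/40 = 7.5
Step 5: 200 μL + 1000 μL = 1200 μL total → factor 1200/200 = 6
Step 6: 0.8 mL + 4 mL = 4.8 mL total → factor 4.8/0.8 = 6
Overall dilution factor = 25 × 4 × 4 × 7.5 × 6 × 6 = 1.08 × 10^5

1.08 × 10^5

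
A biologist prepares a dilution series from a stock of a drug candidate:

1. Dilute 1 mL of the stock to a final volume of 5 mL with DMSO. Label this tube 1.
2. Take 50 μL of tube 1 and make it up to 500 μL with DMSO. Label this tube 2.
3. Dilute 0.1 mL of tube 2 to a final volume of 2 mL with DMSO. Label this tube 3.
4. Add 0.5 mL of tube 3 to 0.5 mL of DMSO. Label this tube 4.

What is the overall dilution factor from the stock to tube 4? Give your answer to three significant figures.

Step 1: 1 mL brought to 5 mL → factor 5/1 = 5
Step 2: 50 μL brought to 500 μL → factor 500/50 = 10
Step 3: 0.1 mL brought to 2 mL → factor 2/0.1 = 20
Step 4: 0.5 mL + 0.5 mL = 1 mL total → factor 1/0.5 = 2
Overall dilution factor = 5 × 10 × 20 × 2 = 2000

2.00 × 10^3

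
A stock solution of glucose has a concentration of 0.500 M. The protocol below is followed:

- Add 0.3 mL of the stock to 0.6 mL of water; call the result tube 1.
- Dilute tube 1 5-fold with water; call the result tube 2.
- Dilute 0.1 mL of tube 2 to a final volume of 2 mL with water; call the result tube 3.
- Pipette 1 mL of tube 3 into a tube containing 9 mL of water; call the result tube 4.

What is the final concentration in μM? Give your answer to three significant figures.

167 μM

Step 1: 0.3 mL + 0.6 mL = 0.9 mL total → factor 0.9/0.3 = 3
Step 2: 5-fold → factor 5
Step 3: 0.1 mL brought to 2 mL → factor 2/0.1 = 20
Step 4: 1 mL + 9 mL = 10 mL total → factor 10/1 = 10
Overall dilution factor = 3 × 5 × 20 × 10 = 3000
Final = 0.500 M / 3000 = 0.0001667 M = 167 μM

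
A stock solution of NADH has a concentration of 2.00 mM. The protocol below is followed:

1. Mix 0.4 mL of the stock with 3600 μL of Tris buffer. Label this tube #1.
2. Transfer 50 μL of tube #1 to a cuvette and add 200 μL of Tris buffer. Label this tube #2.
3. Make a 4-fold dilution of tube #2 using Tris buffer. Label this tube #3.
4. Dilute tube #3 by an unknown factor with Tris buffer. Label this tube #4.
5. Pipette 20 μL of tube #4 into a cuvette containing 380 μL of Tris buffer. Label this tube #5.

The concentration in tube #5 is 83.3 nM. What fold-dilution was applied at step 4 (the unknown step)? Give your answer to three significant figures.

Step 1: 0.4 mL + 3600 μL = 4 mL total → factor 4/0.4 = 10
Step 2: 50 μL + 200 μL = 250 μL total → factor 250/50 = 5
Step 3: 4-fold → factor 4
Step 4: unknown factor x
Step 5: 20 μL + 380 μL = 400 μL total → factor 400/20 = 20
Product of known-step factors = 4000
Overall factor = 2.00 mM / (83.3 nM) = 24010
x = 24010 / 4000 = 6.00

6.00-fold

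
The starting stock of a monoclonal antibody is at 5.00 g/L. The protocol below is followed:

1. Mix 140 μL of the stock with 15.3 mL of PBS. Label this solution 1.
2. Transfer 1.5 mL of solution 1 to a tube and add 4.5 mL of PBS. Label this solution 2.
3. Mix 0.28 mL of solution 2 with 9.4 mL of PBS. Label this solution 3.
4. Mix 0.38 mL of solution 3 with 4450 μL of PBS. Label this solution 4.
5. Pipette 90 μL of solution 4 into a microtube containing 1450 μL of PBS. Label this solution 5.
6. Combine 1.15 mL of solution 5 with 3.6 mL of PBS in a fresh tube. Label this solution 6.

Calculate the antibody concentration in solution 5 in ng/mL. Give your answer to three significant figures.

Step 1: 140 μL + 15.3 mL = 15440 μL total → factor 15440/140 = 110.29
Step 2: 1.5 mL + 4.5 mL = 6 mL total → factor 6/1.5 = 4
Step 3: 0.28 mL + 9.4 mL = 9.68 mL total → factor 9.68/0.28 = 34.571
Step 4: 0.38 mL + 4450 μL = 4.83 mL total → factor 4.83/0.38 = 12.711
Step 5: 90 μL + 1450 μL = 1540 μL total → factor 1540/90 = 17.111
Dilution factor through solution 5 = 110.29 × 4 × 34.571 × 12.711 × 17.111 = 3.3169 × 10^6
[solution 5] = 5.00 g/L / 3.3169 × 10^6 = 1.507 × 10^-6 g/L = 1.51 ng/mL

1.51 ng/mL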